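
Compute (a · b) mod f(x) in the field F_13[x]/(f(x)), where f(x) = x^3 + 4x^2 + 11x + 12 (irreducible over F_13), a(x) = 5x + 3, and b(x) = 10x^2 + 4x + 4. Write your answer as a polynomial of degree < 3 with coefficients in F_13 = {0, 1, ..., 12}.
a · b ≡ 6x^2 + 2x + 10 (mod f(x))

Multiply in F_13[x]: a(x)·b(x) = (5x + 3)·(10x^2 + 4x + 4) = 11x^3 + 11x^2 + 6x + 12. This has degree ≥ 3, so divide by f(x) over F_13: 11x^3 + 11x^2 + 6x + 12 = (11)·(x^3 + 4x^2 + 11x + 12) + (6x^2 + 2x + 10). Hence a·b ≡ 6x^2 + 2x + 10 (mod f). (F_13[x]/(f) is a field with 13^3 = 2197 elements since f is irreducible of degree 3.)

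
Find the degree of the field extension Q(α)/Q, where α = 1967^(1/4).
[Q(α):Q] = 4

α is a root of x^4 - 1967. By Eisenstein's criterion at the prime p = 7 (which divides the constant term 1967 but p^2 = 49 does not, since 1967 is squarefree), x^4 - 1967 is irreducible over Q. Hence [Q(α):Q] = 4.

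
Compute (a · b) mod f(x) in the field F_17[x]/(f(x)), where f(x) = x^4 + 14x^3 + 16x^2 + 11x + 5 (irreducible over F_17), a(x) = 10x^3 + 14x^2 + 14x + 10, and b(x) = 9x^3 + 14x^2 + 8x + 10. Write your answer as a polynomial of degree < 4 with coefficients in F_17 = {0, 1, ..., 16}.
a · b ≡ 3x^3 + 5x^2 + 8x + 4 (mod f(x))

Multiply in F_17[x]: a(x)·b(x) = (10x^3 + 14x^2 + 14x + 10)·(9x^3 + 14x^2 + 8x + 10) = 5x^6 + 11x^5 + 11x^4 + 5x^3 + x^2 + 16x + 15. This has degree ≥ 4, so divide by f(x) over F_17: 5x^6 + 11x^5 + 11x^4 + 5x^3 + x^2 + 16x + 15 = (5x^2 + 9x + 9)·(x^4 + 14x^3 + 16x^2 + 11x + 5) + (3x^3 + 5x^2 + 8x + 4). Hence a·b ≡ 3x^3 + 5x^2 + 8x + 4 (mod f). (F_17[x]/(f) is a field with 17^4 = 83521 elements since f is irreducible of degree 4.)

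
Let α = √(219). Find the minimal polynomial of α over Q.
m_α(x) = x^2 - 219

α satisfies α^2 - 219 = 0, so x^2 - 219 annihilates α. Since d = 219 is squarefree and ≠ 1, it is not a perfect square in Q, so x^2 - 219 has no rational root and is therefore irreducible over Q (a degree-2 polynomial over a field is irreducible iff it has no root). Hence m_α(x) = x^2 - 219.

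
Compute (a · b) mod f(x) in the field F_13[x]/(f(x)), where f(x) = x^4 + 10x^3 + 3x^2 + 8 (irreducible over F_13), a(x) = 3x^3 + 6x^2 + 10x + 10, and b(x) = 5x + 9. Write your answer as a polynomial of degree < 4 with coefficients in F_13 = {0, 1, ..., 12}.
a · b ≡ 11x^3 + 7x^2 + 10x + 9 (mod f(x))

Multiply in F_13[x]: a(x)·b(x) = (3x^3 + 6x^2 + 10x + 10)·(5x + 9) = 2x^4 + 5x^3 + 10x + 12. This has degree ≥ 4, so divide by f(x) over F_13: 2x^4 + 5x^3 + 10x + 12 = (2)·(x^4 + 10x^3 + 3x^2 + 8) + (11x^3 + 7x^2 + 10x + 9). Hence a·b ≡ 11x^3 + 7x^2 + 10x + 9 (mod f). (F_13[x]/(f) is a field with 13^4 = 28561 elements since f is irreducible of degree 4.)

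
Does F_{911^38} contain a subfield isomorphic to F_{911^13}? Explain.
No: F_{911^13} is not a subfield of F_{911^38}

F_{p^m} embeds in F_{p^n} iff m | n. Here 13 ∤ 38 (since 38 = 2·13 + 12 with remainder 12 ≠ 0), so F_{911^13} is not a subfield of F_{911^38}. Equivalently: if it were, the tower law would give 13 = [F_{911^13}:F_911] dividing [F_{911^38}:F_911] = 38, contradiction.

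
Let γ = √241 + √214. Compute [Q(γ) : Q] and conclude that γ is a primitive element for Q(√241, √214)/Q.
[Q(γ) : Q] = 4 (equivalently, Q(γ) = Q(√241, √214))

Obviously Q(γ) ⊆ Q(√241, √214), and [Q(√241, √214):Q] = 4 (since 241, 214 are distinct squarefree integers > 1 with 51574 not a perfect square). To show equality we compute the minimal polynomial of γ. From γ = √241 + √214: γ^2 = 241 + 2√(51574) + 214 = 455 + 2√(51574), so γ^2 - 455 = 2√(51574); squaring, (γ^2 - 455)^2 = 4·51574, i.e. γ^4 - 910γ^2 + 207025 - 206296 = 0, i.e. γ^4 - 910γ^2 + 729 = 0. So γ is a root of x^4 - 910x^2 + 729. This polynomial is irreducible over Q: it has no rational root (each ±√241 ± √214 is irrational), and any factorization into two quadratics over Q would force √(51574) ∈ Q (pairing opposite roots) or √241, √214 ∈ Q (other pairings), all impossible. Hence [Q(γ):Q] = 4 = [Q(√241, √214):Q], so Q(γ) = Q(√241, √214).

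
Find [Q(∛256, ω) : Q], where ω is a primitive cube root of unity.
[Q(∛256, ω) : Q] = 6

[Q(∛256):Q] = 3 (min poly x^3 - 256, irreducible since 256 is not a perfect cube). [Q(ω):Q] = 2 (min poly x^2 + x + 1). Since Q(∛256) ⊂ R and ω ∉ R, we have ω ∉ Q(∛256), so x^2 + x + 1 remains irreducible over Q(∛256) and [Q(∛256, ω) : Q(∛256)] = 2. By the tower law, [Q(∛256, ω) : Q] = 3 · 2 = 6. (In fact Q(∛256, ω) is the splitting field of x^3 - 256 over Q.)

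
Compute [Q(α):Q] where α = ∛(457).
[Q(α):Q] = 3

The minimal polynomial of α is x^3 - 457, irreducible over Q since 457 is not a perfect cube (so x^3 - 457 has no rational root). Hence [Q(α):Q] = deg(m_α) = 3.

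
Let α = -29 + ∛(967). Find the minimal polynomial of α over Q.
m_α(x) = x^3 + 87x^2 + 2523x + 23422

Set β = α + 29 = ∛(967), so β^3 = 967. Then (α + 29)^3 - 967 = 0, i.e. α is a root of g(x) = (x + 29)^3 - 967 = x^3 + 87x^2 + 2523x + 23422. Since g(x) = h(x + 29) where h(x) = x^3 - 967, and h is irreducible over Q (because 967 is not a perfect cube, so h has no rational root, and a monic cubic with no rational root is irreducible), g is also irreducible (irreducibility is preserved under the substitution x → x + 29). Hence m_α(x) = x^3 + 87x^2 + 2523x + 23422.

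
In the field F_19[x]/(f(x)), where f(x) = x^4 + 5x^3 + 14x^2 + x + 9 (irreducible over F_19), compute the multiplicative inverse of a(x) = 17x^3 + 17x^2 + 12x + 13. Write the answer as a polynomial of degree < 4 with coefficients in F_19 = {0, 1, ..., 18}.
a(x)^(-1) ≡ 2x^3 + 18x^2 + 17x + 9 (mod f(x))

Since f is irreducible over F_19, F_19[x]/(f) is a field and a(x) ≠ 0 has an inverse. Apply the extended Euclidean algorithm to f(x) and a(x) in F_19[x]: f(x) = (9x + 17)·a(x) + (16x^2 + 3x + 16);  a(x) = (7x + 14)·(16x^2 + 3x + 16) + (10x + 17);  (16x^2 + 3x + 16) = (13x + 1)·(10x + 17) + (18). The last nonzero remainder is the constant 18 = gcd(f, a) in F_19. Back-substituting through the division chain expresses 18 = s(x)·a(x) + t(x)·f(x) with s(x) ≡ 17x^3 + x^2 + 2x + 10 (mod f), so (17x^3 + x^2 + 2x + 10)·a(x) ≡ 18 (mod f). Multiplying by 18^(-1) ≡ 18 in F_19 gives a(x)^(-1) ≡ 18·(17x^3 + x^2 + 2x + 10) ≡ 2x^3 + 18x^2 + 17x + 9 (mod f). Check: (17x^3 + 17x^2 + 12x + 13)·(2x^3 + 18x^2 + 17x + 9) = 15x^6 + 17x^5 + 11x^4 + 2x^2 + 6x + 3 ≡ 1 (mod x^4 + 5x^3 + 14x^2 + x + 9).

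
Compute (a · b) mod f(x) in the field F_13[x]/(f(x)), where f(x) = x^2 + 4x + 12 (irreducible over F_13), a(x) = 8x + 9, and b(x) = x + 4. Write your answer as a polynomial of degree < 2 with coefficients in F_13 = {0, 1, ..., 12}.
a · b ≡ 9x + 5 (mod f(x))

Multiply in F_13[x]: a(x)·b(x) = (8x + 9)·(x + 4) = 8x^2 + 2x + 10. This has degree ≥ 2, so divide by f(x) over F_13: 8x^2 + 2x + 10 = (8)·(x^2 + 4x + 12) + (9x + 5). Hence a·b ≡ 9x + 5 (mod f). (F_13[x]/(f) is a field with 13^2 = 169 elements since f is irreducible of degree 2.)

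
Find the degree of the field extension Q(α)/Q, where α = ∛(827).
[Q(α):Q] = 3

The minimal polynomial of α is x^3 - 827, irreducible over Q since 827 is not a perfect cube (so x^3 - 827 has no rational root). Hence [Q(α):Q] = deg(m_α) = 3.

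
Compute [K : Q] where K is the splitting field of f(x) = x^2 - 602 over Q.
[K : Q] = 2

f(x) = x^2 - 602 factors as (x - √602)(x + √602). The splitting field is K = Q(√602). Since 602 is squarefree and > 1, it is not a perfect square, so x^2 - 602 is irreducible over Q and [Q(√602) : Q] = 2. Hence [K : Q] = 2.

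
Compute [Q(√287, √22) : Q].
[Q(√287, √22) : Q] = 4

[Q(√287):Q] = 2 (min poly x^2 - 287, irreducible since 287 is squarefree > 1). For the top step, suppose √22 ∈ Q(√287), say √22 = c + d√287 with c, d ∈ Q. Squaring: 22 = c^2 + 287d^2 + 2cd√287. Since √287 ∉ Q this forces 2cd = 0. If d = 0 then √22 = c ∈ Q, contradicting 22 squarefree > 1. If c = 0 then 22 = 287d^2, so 287·22 = (287d)^2 is a perfect square in Q — but 287·22 = 6314 is not a perfect square (since 287 and 22 are distinct squarefree integers). Contradiction. Hence √22 ∉ Q(√287), so x^2 - 22 stays irreducible over Q(√287) and [Q(√287, √22) : Q(√287)] = 2. By the tower law, [Q(√287, √22) : Q] = 2 · 2 = 4.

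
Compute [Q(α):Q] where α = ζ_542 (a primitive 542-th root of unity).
[Q(α):Q] = 270

The minimal polynomial of ζ_542 over Q is the 542-th cyclotomic polynomial Φ_542(x), which is irreducible over Q and has degree φ(542) = 270. Hence [Q(α):Q] = φ(542) = 270.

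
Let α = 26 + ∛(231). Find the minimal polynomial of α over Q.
m_α(x) = x^3 - 78x^2 + 2028x - 17807

Set β = α - 26 = ∛(231), so β^3 = 231. Then (α - 26)^3 - 231 = 0, i.e. α is a root of g(x) = (x - 26)^3 - 231 = x^3 - 78x^2 + 2028x - 17807. Since g(x) = h(x - 26) where h(x) = x^3 - 231, and h is irreducible over Q (because 231 is not a perfect cube, so h has no rational root, and a monic cubic with no rational root is irreducible), g is also irreducible (irreducibility is preserved under the substitution x → x - 26). Hence m_α(x) = x^3 - 78x^2 + 2028x - 17807.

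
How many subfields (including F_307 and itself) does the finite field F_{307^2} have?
F_{307^2} has 2 subfields

The subfields of F_{p^n} are exactly the fields F_{p^d} for d | n (each is the fixed field of the unique index-d subgroup of Gal(F_{p^n}/F_p) ≅ Z/nZ). The divisors of n = 2 are {1, 2}, giving 2 subfields: F_{307^1}, F_{307^2}.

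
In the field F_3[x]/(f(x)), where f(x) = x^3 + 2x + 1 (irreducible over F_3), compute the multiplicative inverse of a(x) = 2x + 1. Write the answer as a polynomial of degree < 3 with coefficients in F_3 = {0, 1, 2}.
a(x)^(-1) ≡ x^2 + x (mod f(x))

Since f is irreducible over F_3, F_3[x]/(f) is a field and a(x) ≠ 0 has an inverse. Apply the extended Euclidean algorithm to f(x) and a(x) in F_3[x]: f(x) = (2x^2 + 2x)·a(x) + (1). The last nonzero remainder is the constant 1 = gcd(f, a) in F_3. Back-substituting through the division chain expresses 1 = s(x)·a(x) + t(x)·f(x) with s(x) ≡ x^2 + x (mod f), so a(x)^(-1) ≡ s(x) = x^2 + x (mod f). Check: (2x + 1)·(x^2 + x) = 2x^3 + x ≡ 1 (mod x^3 + 2x + 1).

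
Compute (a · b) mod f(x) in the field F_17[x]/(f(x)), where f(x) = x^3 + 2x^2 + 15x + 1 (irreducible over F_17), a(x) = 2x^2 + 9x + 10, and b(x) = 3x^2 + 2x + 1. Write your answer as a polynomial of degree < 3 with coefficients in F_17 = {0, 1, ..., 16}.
a · b ≡ 7x^2 + 10x + 8 (mod f(x))

Multiply in F_17[x]: a(x)·b(x) = (2x^2 + 9x + 10)·(3x^2 + 2x + 1) = 6x^4 + 14x^3 + 16x^2 + 12x + 10. This has degree ≥ 3, so divide by f(x) over F_17: 6x^4 + 14x^3 + 16x^2 + 12x + 10 = (6x + 2)·(x^3 + 2x^2 + 15x + 1) + (7x^2 + 10x + 8). Hence a·b ≡ 7x^2 + 10x + 8 (mod f). (F_17[x]/(f) is a field with 17^3 = 4913 elements since f is irreducible of degree 3.)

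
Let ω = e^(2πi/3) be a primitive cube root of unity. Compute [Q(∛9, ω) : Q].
[Q(∛9, ω) : Q] = 6

[Q(∛9):Q] = 3 (min poly x^3 - 9, irreducible since 9 is not a perfect cube). [Q(ω):Q] = 2 (min poly x^2 + x + 1). Since Q(∛9) ⊂ R and ω ∉ R, we have ω ∉ Q(∛9), so x^2 + x + 1 remains irreducible over Q(∛9) and [Q(∛9, ω) : Q(∛9)] = 2. By the tower law, [Q(∛9, ω) : Q] = 3 · 2 = 6. (In fact Q(∛9, ω) is the splitting field of x^3 - 9 over Q.)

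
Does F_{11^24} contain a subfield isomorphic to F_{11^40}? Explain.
No: F_{11^40} is not a subfield of F_{11^24}

F_{p^m} embeds in F_{p^n} iff m | n. Here 40 ∤ 24 (since 24 = 0·40 + 24 with remainder 24 ≠ 0), so F_{11^40} is not a subfield of F_{11^24}. Equivalently: if it were, the tower law would give 40 = [F_{11^40}:F_11] dividing [F_{11^24}:F_11] = 24, contradiction.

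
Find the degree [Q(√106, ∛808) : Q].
[Q(√106, ∛808) : Q] = 6

Let L = Q(√106, ∛808). Since Q(√106) ⊂ L and [Q(√106):Q] = 2, the tower law gives 2 | [L:Q]. Likewise Q(∛808) ⊂ L with [Q(∛808):Q] = 3 (because 808 is not a perfect cube), so 3 | [L:Q]. As gcd(2,3) = 1, [L:Q] is divisible by 6. Conversely L is generated over Q by √106 and ∛808, so [L:Q] ≤ 2·3 = 6. Therefore [Q(√106, ∛808) : Q] = 6.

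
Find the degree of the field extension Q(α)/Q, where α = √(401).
[Q(α):Q] = 2

[Q(α):Q] equals the degree of the minimal polynomial of α. Here α^2 = 401 and x^2 - 401 is irreducible (d = 401 is squarefree, ≠ 1, hence not a square), so deg(m_α) = 2. Thus [Q(α):Q] = 2.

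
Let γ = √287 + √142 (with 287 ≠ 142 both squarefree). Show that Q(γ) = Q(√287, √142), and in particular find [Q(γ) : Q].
[Q(γ) : Q] = 4 (equivalently, Q(γ) = Q(√287, √142))

Obviously Q(γ) ⊆ Q(√287, √142), and [Q(√287, √142):Q] = 4 (since 287, 142 are distinct squarefree integers > 1 with 40754 not a perfect square). To show equality we compute the minimal polynomial of γ. From γ = √287 + √142: γ^2 = 287 + 2√(40754) + 142 = 429 + 2√(40754), so γ^2 - 429 = 2√(40754); squaring, (γ^2 - 429)^2 = 4·40754, i.e. γ^4 - 858γ^2 + 184041 - 163016 = 0, i.e. γ^4 - 858γ^2 + 21025 = 0. So γ is a root of x^4 - 858x^2 + 21025. This polynomial is irreducible over Q: it has no rational root (each ±√287 ± √142 is irrational), and any factorization into two quadratics over Q would force √(40754) ∈ Q (pairing opposite roots) or √287, √142 ∈ Q (other pairings), all impossible. Hence [Q(γ):Q] = 4 = [Q(√287, √142):Q], so Q(γ) = Q(√287, √142).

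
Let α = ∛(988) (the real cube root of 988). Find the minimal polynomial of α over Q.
m_α(x) = x^3 - 988

α satisfies α^3 = 988, so x^3 - 988 annihilates α. By the rational root test, a rational root p/q (in lowest terms) of x^3 - 988 would satisfy p^3 = 988 q^3, forcing q = 1 and p^3 = 988; but 988 is not a perfect cube, contradiction. A monic cubic over Q with no rational root is irreducible (any nontrivial factorization would include a linear factor). Hence x^3 - 988 is the minimal polynomial of α, and in particular [Q(α):Q] = 3.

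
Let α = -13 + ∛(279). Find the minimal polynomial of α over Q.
m_α(x) = x^3 + 39x^2 + 507x + 1918

Set β = α + 13 = ∛(279), so β^3 = 279. Then (α + 13)^3 - 279 = 0, i.e. α is a root of g(x) = (x + 13)^3 - 279 = x^3 + 39x^2 + 507x + 1918. Since g(x) = h(x + 13) where h(x) = x^3 - 279, and h is irreducible over Q (because 279 is not a perfect cube, so h has no rational root, and a monic cubic with no rational root is irreducible), g is also irreducible (irreducibility is preserved under the substitution x → x + 13). Hence m_α(x) = x^3 + 39x^2 + 507x + 1918.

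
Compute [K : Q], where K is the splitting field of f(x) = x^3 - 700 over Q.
[K : Q] = 6

The roots of x^3 - 700 are ∛700, ω∛700, ω^2∛700 where ω = e^(2πi/3) is a primitive cube root of unity, so K = Q(∛700, ω). Now [Q(∛700):Q] = 3 (since 700 is not a perfect cube, x^3 - 700 is irreducible) and [Q(ω):Q] = 2. Both 2 and 3 divide [K:Q], and [K:Q] ≤ 3·2 = 6, so [K:Q] = 6. (Equivalently: Q(∛700) ⊂ R but ω ∉ R, so [K : Q(∛700)] = 2.)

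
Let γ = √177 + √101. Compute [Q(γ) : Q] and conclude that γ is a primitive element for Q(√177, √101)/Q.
[Q(γ) : Q] = 4 (equivalently, Q(γ) = Q(√177, √101))

Obviously Q(γ) ⊆ Q(√177, √101), and [Q(√177, √101):Q] = 4 (since 177, 101 are distinct squarefree integers > 1 with 17877 not a perfect square). To show equality we compute the minimal polynomial of γ. From γ = √177 + √101: γ^2 = 177 + 2√(17877) + 101 = 278 + 2√(17877), so γ^2 - 278 = 2√(17877); squaring, (γ^2 - 278)^2 = 4·17877, i.e. γ^4 - 556γ^2 + 77284 - 71508 = 0, i.e. γ^4 - 556γ^2 + 5776 = 0. So γ is a root of x^4 - 556x^2 + 5776. This polynomial is irreducible over Q: it has no rational root (each ±√177 ± √101 is irrational), and any factorization into two quadratics over Q would force √(17877) ∈ Q (pairing opposite roots) or √177, √101 ∈ Q (other pairings), all impossible. Hence [Q(γ):Q] = 4 = [Q(√177, √101):Q], so Q(γ) = Q(√177, √101).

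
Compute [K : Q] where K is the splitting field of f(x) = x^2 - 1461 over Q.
[K : Q] = 2

f(x) = x^2 - 1461 factors as (x - √1461)(x + √1461). The splitting field is K = Q(√1461). Since 1461 is squarefree and > 1, it is not a perfect square, so x^2 - 1461 is irreducible over Q and [Q(√1461) : Q] = 2. Hence [K : Q] = 2.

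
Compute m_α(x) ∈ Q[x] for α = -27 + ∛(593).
m_α(x) = x^3 + 81x^2 + 2187x + 19090

Set β = α + 27 = ∛(593), so β^3 = 593. Then (α + 27)^3 - 593 = 0, i.e. α is a root of g(x) = (x + 27)^3 - 593 = x^3 + 81x^2 + 2187x + 19090. Since g(x) = h(x + 27) where h(x) = x^3 - 593, and h is irreducible over Q (because 593 is not a perfect cube, so h has no rational root, and a monic cubic with no rational root is irreducible), g is also irreducible (irreducibility is preserved under the substitution x → x + 27). Hence m_α(x) = x^3 + 81x^2 + 2187x + 19090.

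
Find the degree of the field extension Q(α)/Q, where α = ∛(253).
[Q(α):Q] = 3

The minimal polynomial of α is x^3 - 253, irreducible over Q since 253 is not a perfect cube (so x^3 - 253 has no rational root). Hence [Q(α):Q] = deg(m_α) = 3.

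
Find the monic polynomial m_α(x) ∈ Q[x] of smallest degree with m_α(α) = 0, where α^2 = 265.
m_α(x) = x^2 - 265

α satisfies α^2 - 265 = 0, so x^2 - 265 annihilates α. Since d = 265 is squarefree and ≠ 1, it is not a perfect square in Q, so x^2 - 265 has no rational root and is therefore irreducible over Q (a degree-2 polynomial over a field is irreducible iff it has no root). Hence m_α(x) = x^2 - 265.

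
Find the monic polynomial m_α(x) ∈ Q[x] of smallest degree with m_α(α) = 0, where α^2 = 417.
m_α(x) = x^2 - 417

α satisfies α^2 - 417 = 0, so x^2 - 417 annihilates α. Since d = 417 is squarefree and ≠ 1, it is not a perfect square in Q, so x^2 - 417 has no rational root and is therefore irreducible over Q (a degree-2 polynomial over a field is irreducible iff it has no root). Hence m_α(x) = x^2 - 417.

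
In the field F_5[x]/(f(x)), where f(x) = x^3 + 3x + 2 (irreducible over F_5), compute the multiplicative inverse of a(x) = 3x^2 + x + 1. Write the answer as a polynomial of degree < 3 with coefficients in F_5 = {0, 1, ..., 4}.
a(x)^(-1) ≡ 3x + 4 (mod f(x))

Since f is irreducible over F_5, F_5[x]/(f) is a field and a(x) ≠ 0 has an inverse. Apply the extended Euclidean algorithm to f(x) and a(x) in F_5[x]: f(x) = (2x + 1)·a(x) + (1). The last nonzero remainder is the constant 1 = gcd(f, a) in F_5. Back-substituting through the division chain expresses 1 = s(x)·a(x) + t(x)·f(x) with s(x) ≡ 3x + 4 (mod f), so a(x)^(-1) ≡ s(x) = 3x + 4 (mod f). Check: (3x^2 + x + 1)·(3x + 4) = 4x^3 + 2x + 4 ≡ 1 (mod x^3 + 3x + 2).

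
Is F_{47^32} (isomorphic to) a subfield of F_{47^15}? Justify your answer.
No: F_{47^32} is not a subfield of F_{47^15}

F_{p^m} embeds in F_{p^n} iff m | n. Here 32 ∤ 15 (since 15 = 0·32 + 15 with remainder 15 ≠ 0), so F_{47^32} is not a subfield of F_{47^15}. Equivalently: if it were, the tower law would give 32 = [F_{47^32}:F_47] dividing [F_{47^15}:F_47] = 15, contradiction.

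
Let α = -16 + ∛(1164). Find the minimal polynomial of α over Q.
m_α(x) = x^3 + 48x^2 + 768x + 2932

Set β = α + 16 = ∛(1164), so β^3 = 1164. Then (α + 16)^3 - 1164 = 0, i.e. α is a root of g(x) = (x + 16)^3 - 1164 = x^3 + 48x^2 + 768x + 2932. Since g(x) = h(x + 16) where h(x) = x^3 - 1164, and h is irreducible over Q (because 1164 is not a perfect cube, so h has no rational root, and a monic cubic with no rational root is irreducible), g is also irreducible (irreducibility is preserved under the substitution x → x + 16). Hence m_α(x) = x^3 + 48x^2 + 768x + 2932.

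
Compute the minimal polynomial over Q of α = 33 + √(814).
m_α(x) = x^2 - 66x + 275

From α - 33 = √(814), squaring gives (α - 33)^2 = 814, i.e. α^2 - 66α + 1089 = 814, so α^2 - 66α + 275 = 0. The discriminant of x^2 - 66x + 275 is (-66)^2 - 4·(275) = 4356 - 1100 = 3256, and 4·(814) is not a perfect square in Q since 814 is squarefree and ≠ 1. Hence x^2 - 66x + 275 is irreducible over Q and is the minimal polynomial of α.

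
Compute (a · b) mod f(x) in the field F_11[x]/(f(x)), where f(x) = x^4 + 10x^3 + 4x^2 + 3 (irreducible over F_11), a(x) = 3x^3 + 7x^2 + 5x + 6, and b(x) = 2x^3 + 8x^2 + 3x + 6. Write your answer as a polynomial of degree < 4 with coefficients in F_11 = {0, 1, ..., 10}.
a · b ≡ 10x^3 + 4x^2 + 4x + 4 (mod f(x))

Multiply in F_11[x]: a(x)·b(x) = (3x^3 + 7x^2 + 5x + 6)·(2x^3 + 8x^2 + 3x + 6) = 6x^6 + 5x^5 + 9x^4 + 3x^3 + 6x^2 + 4x + 3. This has degree ≥ 4, so divide by f(x) over F_11: 6x^6 + 5x^5 + 9x^4 + 3x^3 + 6x^2 + 4x + 3 = (6x^2 + 7)·(x^4 + 10x^3 + 4x^2 + 3) + (10x^3 + 4x^2 + 4x + 4). Hence a·b ≡ 10x^3 + 4x^2 + 4x + 4 (mod f). (F_11[x]/(f) is a field with 11^4 = 14641 elements since f is irreducible of degree 4.)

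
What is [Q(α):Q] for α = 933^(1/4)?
[Q(α):Q] = 4

α is a root of x^4 - 933. By Eisenstein's criterion at the prime p = 3 (which divides the constant term 933 but p^2 = 9 does not, since 933 is squarefree), x^4 - 933 is irreducible over Q. Hence [Q(α):Q] = 4.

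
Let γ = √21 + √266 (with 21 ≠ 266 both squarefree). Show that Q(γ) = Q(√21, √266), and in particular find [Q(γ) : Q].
[Q(γ) : Q] = 4 (equivalently, Q(γ) = Q(√21, √266))

Obviously Q(γ) ⊆ Q(√21, √266), and [Q(√21, √266):Q] = 4 (since 21, 266 are distinct squarefree integers > 1 with 5586 not a perfect square). To show equality we compute the minimal polynomial of γ. From γ = √21 + √266: γ^2 = 21 + 2√(5586) + 266 = 287 + 2√(5586), so γ^2 - 287 = 2√(5586); squaring, (γ^2 - 287)^2 = 4·5586, i.e. γ^4 - 574γ^2 + 82369 - 22344 = 0, i.e. γ^4 - 574γ^2 + 60025 = 0. So γ is a root of x^4 - 574x^2 + 60025. This polynomial is irreducible over Q: it has no rational root (each ±√21 ± √266 is irrational), and any factorization into two quadratics over Q would force √(5586) ∈ Q (pairing opposite roots) or √21, √266 ∈ Q (other pairings), all impossible. Hence [Q(γ):Q] = 4 = [Q(√21, √266):Q], so Q(γ) = Q(√21, √266).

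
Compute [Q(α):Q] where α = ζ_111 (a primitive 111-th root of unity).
[Q(α):Q] = 72

The minimal polynomial of ζ_111 over Q is the 111-th cyclotomic polynomial Φ_111(x), which is irreducible over Q and has degree φ(111) = 72. Hence [Q(α):Q] = φ(111) = 72.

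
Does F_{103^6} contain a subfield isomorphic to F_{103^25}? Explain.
No: F_{103^25} is not a subfield of F_{103^6}

F_{p^m} embeds in F_{p^n} iff m | n. Here 25 ∤ 6 (since 6 = 0·25 + 6 with remainder 6 ≠ 0), so F_{103^25} is not a subfield of F_{103^6}. Equivalently: if it were, the tower law would give 25 = [F_{103^25}:F_103] dividing [F_{103^6}:F_103] = 6, contradiction.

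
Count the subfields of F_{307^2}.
F_{307^2} has 2 subfields

The subfields of F_{p^n} are exactly the fields F_{p^d} for d | n (each is the fixed field of the unique index-d subgroup of Gal(F_{p^n}/F_p) ≅ Z/nZ). The divisors of n = 2 are {1, 2}, giving 2 subfields: F_{307^1}, F_{307^2}.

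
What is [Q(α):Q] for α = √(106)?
[Q(α):Q] = 2

[Q(α):Q] equals the degree of the minimal polynomial of α. Here α^2 = 106 and x^2 - 106 is irreducible (d = 106 is squarefree, ≠ 1, hence not a square), so deg(m_α) = 2. Thus [Q(α):Q] = 2.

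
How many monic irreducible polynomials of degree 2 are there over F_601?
There are 180300 monic irreducible polynomials of degree 2 over F_601

Each element of F_{601^2} that lies in no proper subfield is a root of exactly one monic irreducible of degree 2 over F_601, and each such polynomial has 2 distinct roots in F_{601^2}. By Möbius inversion the count is N_601(2) = (1/2) Σ_{d|2} μ(2/d) · 601^d = (1/2)(μ(2)·601^1 + μ(1)·601^2) = 360600/2 = 180300.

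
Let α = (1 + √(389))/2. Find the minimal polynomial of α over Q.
m_α(x) = x^2 - x - 97

From 2α - 1 = √(389), squaring gives (2α - 1)^2 = 389, i.e. 4α^2 - 4α + 1 = 389, so α^2 - α + (1 - 389)/4 = 0. Since 389 ≡ 1 (mod 4), (1 - 389)/4 = -97 ∈ Z. The polynomial x^2 - x - 97 has discriminant 1 - 4·(-97) = 389, which is not a perfect square in Q (d = 389 is squarefree and ≠ 1), so x^2 - x - 97 is irreducible over Q. It is the minimal polynomial of α.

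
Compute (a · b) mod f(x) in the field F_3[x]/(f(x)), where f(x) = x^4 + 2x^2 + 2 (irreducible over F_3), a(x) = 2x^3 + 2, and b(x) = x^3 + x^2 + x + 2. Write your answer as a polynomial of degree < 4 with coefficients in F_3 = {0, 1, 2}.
a · b ≡ 2x^3 + 2x^2 + x + 2 (mod f(x))

Multiply in F_3[x]: a(x)·b(x) = (2x^3 + 2)·(x^3 + x^2 + x + 2) = 2x^6 + 2x^5 + 2x^4 + 2x^2 + 2x + 1. This has degree ≥ 4, so divide by f(x) over F_3: 2x^6 + 2x^5 + 2x^4 + 2x^2 + 2x + 1 = (2x^2 + 2x + 1)·(x^4 + 2x^2 + 2) + (2x^3 + 2x^2 + x + 2). Hence a·b ≡ 2x^3 + 2x^2 + x + 2 (mod f). (F_3[x]/(f) is a field with 3^4 = 81 elements since f is irreducible of degree 4.)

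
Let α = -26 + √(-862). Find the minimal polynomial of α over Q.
m_α(x) = x^2 + 52x + 1538

From α + 26 = √(-862), squaring gives (α + 26)^2 = -862, i.e. α^2 + 52α + 676 = -862, so α^2 + 52α + 1538 = 0. The discriminant of x^2 + 52x + 1538 is (52)^2 - 4·(1538) = 2704 - 6152 = -3448, and 4·(-862) is not a perfect square in Q since -862 is squarefree and ≠ 1. Hence x^2 + 52x + 1538 is irreducible over Q and is the minimal polynomial of α.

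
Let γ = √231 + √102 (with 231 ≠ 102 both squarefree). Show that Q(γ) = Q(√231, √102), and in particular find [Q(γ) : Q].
[Q(γ) : Q] = 4 (equivalently, Q(γ) = Q(√231, √102))

Obviously Q(γ) ⊆ Q(√231, √102), and [Q(√231, √102):Q] = 4 (since 231, 102 are distinct squarefree integers > 1 with 23562 not a perfect square). To show equality we compute the minimal polynomial of γ. From γ = √231 + √102: γ^2 = 231 + 2√(23562) + 102 = 333 + 2√(23562), so γ^2 - 333 = 2√(23562); squaring, (γ^2 - 333)^2 = 4·23562, i.e. γ^4 - 666γ^2 + 110889 - 94248 = 0, i.e. γ^4 - 666γ^2 + 16641 = 0. So γ is a root of x^4 - 666x^2 + 16641. This polynomial is irreducible over Q: it has no rational root (each ±√231 ± √102 is irrational), and any factorization into two quadratics over Q would force √(23562) ∈ Q (pairing opposite roots) or √231, √102 ∈ Q (other pairings), all impossible. Hence [Q(γ):Q] = 4 = [Q(√231, √102):Q], so Q(γ) = Q(√231, √102).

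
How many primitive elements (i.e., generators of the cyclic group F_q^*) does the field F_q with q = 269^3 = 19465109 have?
There are φ(19465108) = 8553600 primitive elements

F_q^* is cyclic of order q - 1 = 19465108. A cyclic group of order m has exactly φ(m) generators. Here m = 19465108 = 2^2 · 13 · 37 · 67 · 151, so the number of primitive elements is φ(19465108) = 8553600.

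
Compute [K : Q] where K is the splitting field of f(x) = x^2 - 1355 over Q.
[K : Q] = 2

f(x) = x^2 - 1355 factors as (x - √1355)(x + √1355). The splitting field is K = Q(√1355). Since 1355 is squarefree and > 1, it is not a perfect square, so x^2 - 1355 is irreducible over Q and [Q(√1355) : Q] = 2. Hence [K : Q] = 2.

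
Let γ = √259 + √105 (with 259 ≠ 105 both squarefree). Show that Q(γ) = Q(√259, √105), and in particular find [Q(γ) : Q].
[Q(γ) : Q] = 4 (equivalently, Q(γ) = Q(√259, √105))

Obviously Q(γ) ⊆ Q(√259, √105), and [Q(√259, √105):Q] = 4 (since 259, 105 are distinct squarefree integers > 1 with 27195 not a perfect square). To show equality we compute the minimal polynomial of γ. From γ = √259 + √105: γ^2 = 259 + 2√(27195) + 105 = 364 + 2√(27195), so γ^2 - 364 = 2√(27195); squaring, (γ^2 - 364)^2 = 4·27195, i.e. γ^4 - 728γ^2 + 132496 - 108780 = 0, i.e. γ^4 - 728γ^2 + 23716 = 0. So γ is a root of x^4 - 728x^2 + 23716. This polynomial is irreducible over Q: it has no rational root (each ±√259 ± √105 is irrational), and any factorization into two quadratics over Q would force √(27195) ∈ Q (pairing opposite roots) or √259, √105 ∈ Q (other pairings), all impossible. Hence [Q(γ):Q] = 4 = [Q(√259, √105):Q], so Q(γ) = Q(√259, √105).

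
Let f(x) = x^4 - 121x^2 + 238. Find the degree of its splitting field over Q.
[K : Q] = 4

Solving the quadratic in x^2: x^2 = (121 ± √(121^2 - 4·238))/2 = (121 ± √13689)/2 = (121 ± 117)/2, giving x^2 = 119 or x^2 = 2. So f(x) = (x^2 - 119)(x^2 - 2) and the roots of f are ±√119, ±√2. Hence the splitting field is K = Q(√119, √2). Since 119 and 2 are distinct squarefree integers > 1, their product 238 is not a perfect square, so √2 ∉ Q(√119). By the tower law [K:Q] = [Q(√119,√2):Q(√119)] · [Q(√119):Q] = 2 · 2 = 4.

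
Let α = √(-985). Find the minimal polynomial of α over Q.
m_α(x) = x^2 + 985

α satisfies α^2 + 985 = 0, so x^2 + 985 annihilates α. Since d = -985 is squarefree and ≠ 1, it is not a perfect square in Q, so x^2 + 985 has no rational root and is therefore irreducible over Q (a degree-2 polynomial over a field is irreducible iff it has no root). Hence m_α(x) = x^2 + 985.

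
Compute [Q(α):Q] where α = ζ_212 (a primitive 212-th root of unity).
[Q(α):Q] = 104

The minimal polynomial of ζ_212 over Q is the 212-th cyclotomic polynomial Φ_212(x), which is irreducible over Q and has degree φ(212) = 104. Hence [Q(α):Q] = φ(212) = 104.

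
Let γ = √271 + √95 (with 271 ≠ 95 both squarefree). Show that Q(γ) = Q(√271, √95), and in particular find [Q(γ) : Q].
[Q(γ) : Q] = 4 (equivalently, Q(γ) = Q(√271, √95))

Obviously Q(γ) ⊆ Q(√271, √95), and [Q(√271, √95):Q] = 4 (since 271, 95 are distinct squarefree integers > 1 with 25745 not a perfect square). To show equality we compute the minimal polynomial of γ. From γ = √271 + √95: γ^2 = 271 + 2√(25745) + 95 = 366 + 2√(25745), so γ^2 - 366 = 2√(25745); squaring, (γ^2 - 366)^2 = 4·25745, i.e. γ^4 - 732γ^2 + 133956 - 102980 = 0, i.e. γ^4 - 732γ^2 + 30976 = 0. So γ is a root of x^4 - 732x^2 + 30976. This polynomial is irreducible over Q: it has no rational root (each ±√271 ± √95 is irrational), and any factorization into two quadratics over Q would force √(25745) ∈ Q (pairing opposite roots) or √271, √95 ∈ Q (other pairings), all impossible. Hence [Q(γ):Q] = 4 = [Q(√271, √95):Q], so Q(γ) = Q(√271, √95).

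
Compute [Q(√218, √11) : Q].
[Q(√218, √11) : Q] = 4

[Q(√218):Q] = 2 (min poly x^2 - 218, irreducible since 218 is squarefree > 1). For the top step, suppose √11 ∈ Q(√218), say √11 = c + d√218 with c, d ∈ Q. Squaring: 11 = c^2 + 218d^2 + 2cd√218. Since √218 ∉ Q this forces 2cd = 0. If d = 0 then √11 = c ∈ Q, contradicting 11 squarefree > 1. If c = 0 then 11 = 218d^2, so 218·11 = (218d)^2 is a perfect square in Q — but 218·11 = 2398 is not a perfect square (since 218 and 11 are distinct squarefree integers). Contradiction. Hence √11 ∉ Q(√218), so x^2 - 11 stays irreducible over Q(√218) and [Q(√218, √11) : Q(√218)] = 2. By the tower law, [Q(√218, √11) : Q] = 2 · 2 = 4.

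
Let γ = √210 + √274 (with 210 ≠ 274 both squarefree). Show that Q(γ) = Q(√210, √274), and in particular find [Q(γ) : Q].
[Q(γ) : Q] = 4 (equivalently, Q(γ) = Q(√210, √274))

Obviously Q(γ) ⊆ Q(√210, √274), and [Q(√210, √274):Q] = 4 (since 210, 274 are distinct squarefree integers > 1 with 57540 not a perfect square). To show equality we compute the minimal polynomial of γ. From γ = √210 + √274: γ^2 = 210 + 2√(57540) + 274 = 484 + 2√(57540), so γ^2 - 484 = 2√(57540); squaring, (γ^2 - 484)^2 = 4·57540, i.e. γ^4 - 968γ^2 + 234256 - 230160 = 0, i.e. γ^4 - 968γ^2 + 4096 = 0. So γ is a root of x^4 - 968x^2 + 4096. This polynomial is irreducible over Q: it has no rational root (each ±√210 ± √274 is irrational), and any factorization into two quadratics over Q would force √(57540) ∈ Q (pairing opposite roots) or √210, √274 ∈ Q (other pairings), all impossible. Hence [Q(γ):Q] = 4 = [Q(√210, √274):Q], so Q(γ) = Q(√210, √274).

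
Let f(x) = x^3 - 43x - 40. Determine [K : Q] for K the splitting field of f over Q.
[K : Q] = 6

By the rational root test, any rational root of the monic integer polynomial f(x) = x^3 - 43x - 40 must be an integer dividing the constant term -40, i.e. one of ±{1, 2, 4, 5, 8, 10, 20, 40}. Evaluating: f(1) = -82, f(-1) = 2, f(2) = -118, f(-2) = 38, f(4) = -148, f(-4) = 68, f(5) = -130, f(-5) = 50, f(8) = 128, f(-8) = -208, f(10) = 530, f(-10) = -610, f(20) = 7100, f(-20) = -7180, f(40) = 62240, f(-40) = -62320; none is 0, so f has no rational root and is therefore irreducible over Q (a cubic with no linear factor over a field is irreducible). For an irreducible cubic, the Galois group is A_3 or S_3 according as the discriminant disc(f) = -4a^3 - 27b^2 = -4·(-43)^3 - 27·(-40)^2 = 274828 is or is not a square in Q. Here disc(f) = 274828 is not a perfect square in Q, so the Galois group of f over Q is not contained in A_3 and must be all of S_3. The splitting field has degree |S_3| = 6 over Q, so [K : Q] = 6.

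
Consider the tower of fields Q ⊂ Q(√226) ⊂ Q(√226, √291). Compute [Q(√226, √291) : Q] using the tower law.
[Q(√226, √291) : Q] = 4

[Q(√226):Q] = 2 (min poly x^2 - 226, irreducible since 226 is squarefree > 1). For the top step, suppose √291 ∈ Q(√226), say √291 = c + d√226 with c, d ∈ Q. Squaring: 291 = c^2 + 226d^2 + 2cd√226. Since √226 ∉ Q this forces 2cd = 0. If d = 0 then √291 = c ∈ Q, contradicting 291 squarefree > 1. If c = 0 then 291 = 226d^2, so 226·291 = (226d)^2 is a perfect square in Q — but 226·291 = 65766 is not a perfect square (since 226 and 291 are distinct squarefree integers). Contradiction. Hence √291 ∉ Q(√226), so x^2 - 291 stays irreducible over Q(√226) and [Q(√226, √291) : Q(√226)] = 2. By the tower law, [Q(√226, √291) : Q] = 2 · 2 = 4.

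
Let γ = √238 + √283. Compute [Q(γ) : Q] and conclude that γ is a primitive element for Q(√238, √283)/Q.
[Q(γ) : Q] = 4 (equivalently, Q(γ) = Q(√238, √283))

Obviously Q(γ) ⊆ Q(√238, √283), and [Q(√238, √283):Q] = 4 (since 238, 283 are distinct squarefree integers > 1 with 67354 not a perfect square). To show equality we compute the minimal polynomial of γ. From γ = √238 + √283: γ^2 = 238 + 2√(67354) + 283 = 521 + 2√(67354), so γ^2 - 521 = 2√(67354); squaring, (γ^2 - 521)^2 = 4·67354, i.e. γ^4 - 1042γ^2 + 271441 - 269416 = 0, i.e. γ^4 - 1042γ^2 + 2025 = 0. So γ is a root of x^4 - 1042x^2 + 2025. This polynomial is irreducible over Q: it has no rational root (each ±√238 ± √283 is irrational), and any factorization into two quadratics over Q would force √(67354) ∈ Q (pairing opposite roots) or √238, √283 ∈ Q (other pairings), all impossible. Hence [Q(γ):Q] = 4 = [Q(√238, √283):Q], so Q(γ) = Q(√238, √283).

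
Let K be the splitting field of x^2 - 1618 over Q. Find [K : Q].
[K : Q] = 2

f(x) = x^2 - 1618 factors as (x - √1618)(x + √1618). The splitting field is K = Q(√1618). Since 1618 is squarefree and > 1, it is not a perfect square, so x^2 - 1618 is irreducible over Q and [Q(√1618) : Q] = 2. Hence [K : Q] = 2.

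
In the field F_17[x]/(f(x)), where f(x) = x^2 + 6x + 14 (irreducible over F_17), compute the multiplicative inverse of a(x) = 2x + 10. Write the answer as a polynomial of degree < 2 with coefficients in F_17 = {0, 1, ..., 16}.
a(x)^(-1) ≡ 16x + 16 (mod f(x))

Since f is irreducible over F_17, F_17[x]/(f) is a field and a(x) ≠ 0 has an inverse. Apply the extended Euclidean algorithm to f(x) and a(x) in F_17[x]: f(x) = (9x + 9)·a(x) + (9). The last nonzero remainder is the constant 9 = gcd(f, a) in F_17. Back-substituting through the division chain expresses 9 = s(x)·a(x) + t(x)·f(x) with s(x) ≡ 8x + 8 (mod f), so (8x + 8)·a(x) ≡ 9 (mod f). Multiplying by 9^(-1) ≡ 2 in F_17 gives a(x)^(-1) ≡ 2·(8x + 8) ≡ 16x + 16 (mod f). Check: (2x + 10)·(16x + 16) = 15x^2 + 5x + 7 ≡ 1 (mod x^2 + 6x + 14).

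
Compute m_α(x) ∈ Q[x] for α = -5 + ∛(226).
m_α(x) = x^3 + 15x^2 + 75x - 101

Set β = α + 5 = ∛(226), so β^3 = 226. Then (α + 5)^3 - 226 = 0, i.e. α is a root of g(x) = (x + 5)^3 - 226 = x^3 + 15x^2 + 75x - 101. Since g(x) = h(x + 5) where h(x) = x^3 - 226, and h is irreducible over Q (because 226 is not a perfect cube, so h has no rational root, and a monic cubic with no rational root is irreducible), g is also irreducible (irreducibility is preserved under the substitution x → x + 5). Hence m_α(x) = x^3 + 15x^2 + 75x - 101.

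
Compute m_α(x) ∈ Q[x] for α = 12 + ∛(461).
m_α(x) = x^3 - 36x^2 + 432x - 2189

Set β = α - 12 = ∛(461), so β^3 = 461. Then (α - 12)^3 - 461 = 0, i.e. α is a root of g(x) = (x - 12)^3 - 461 = x^3 - 36x^2 + 432x - 2189. Since g(x) = h(x - 12) where h(x) = x^3 - 461, and h is irreducible over Q (because 461 is not a perfect cube, so h has no rational root, and a monic cubic with no rational root is irreducible), g is also irreducible (irreducibility is preserved under the substitution x → x - 12). Hence m_α(x) = x^3 - 36x^2 + 432x - 2189.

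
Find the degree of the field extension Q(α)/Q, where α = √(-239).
[Q(α):Q] = 2

[Q(α):Q] equals the degree of the minimal polynomial of α. Here α^2 = -239 and x^2 + 239 is irreducible (d = -239 is squarefree, ≠ 1, hence not a square), so deg(m_α) = 2. Thus [Q(α):Q] = 2.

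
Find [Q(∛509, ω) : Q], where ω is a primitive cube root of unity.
[Q(∛509, ω) : Q] = 6

[Q(∛509):Q] = 3 (min poly x^3 - 509, irreducible since 509 is not a perfect cube). [Q(ω):Q] = 2 (min poly x^2 + x + 1). Since Q(∛509) ⊂ R and ω ∉ R, we have ω ∉ Q(∛509), so x^2 + x + 1 remains irreducible over Q(∛509) and [Q(∛509, ω) : Q(∛509)] = 2. By the tower law, [Q(∛509, ω) : Q] = 3 · 2 = 6. (In fact Q(∛509, ω) is the splitting field of x^3 - 509 over Q.)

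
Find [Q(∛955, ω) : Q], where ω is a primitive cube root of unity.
[Q(∛955, ω) : Q] = 6

[Q(∛955):Q] = 3 (min poly x^3 - 955, irreducible since 955 is not a perfect cube). [Q(ω):Q] = 2 (min poly x^2 + x + 1). Since Q(∛955) ⊂ R and ω ∉ R, we have ω ∉ Q(∛955), so x^2 + x + 1 remains irreducible over Q(∛955) and [Q(∛955, ω) : Q(∛955)] = 2. By the tower law, [Q(∛955, ω) : Q] = 3 · 2 = 6. (In fact Q(∛955, ω) is the splitting field of x^3 - 955 over Q.)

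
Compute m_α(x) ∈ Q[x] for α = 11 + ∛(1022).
m_α(x) = x^3 - 33x^2 + 363x - 2353

Set β = α - 11 = ∛(1022), so β^3 = 1022. Then (α - 11)^3 - 1022 = 0, i.e. α is a root of g(x) = (x - 11)^3 - 1022 = x^3 - 33x^2 + 363x - 2353. Since g(x) = h(x - 11) where h(x) = x^3 - 1022, and h is irreducible over Q (because 1022 is not a perfect cube, so h has no rational root, and a monic cubic with no rational root is irreducible), g is also irreducible (irreducibility is preserved under the substitution x → x - 11). Hence m_α(x) = x^3 - 33x^2 + 363x - 2353.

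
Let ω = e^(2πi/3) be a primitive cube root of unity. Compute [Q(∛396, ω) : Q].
[Q(∛396, ω) : Q] = 6

[Q(∛396):Q] = 3 (min poly x^3 - 396, irreducible since 396 is not a perfect cube). [Q(ω):Q] = 2 (min poly x^2 + x + 1). Since Q(∛396) ⊂ R and ω ∉ R, we have ω ∉ Q(∛396), so x^2 + x + 1 remains irreducible over Q(∛396) and [Q(∛396, ω) : Q(∛396)] = 2. By the tower law, [Q(∛396, ω) : Q] = 3 · 2 = 6. (In fact Q(∛396, ω) is the splitting field of x^3 - 396 over Q.)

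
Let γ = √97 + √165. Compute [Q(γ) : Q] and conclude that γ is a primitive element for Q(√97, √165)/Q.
[Q(γ) : Q] = 4 (equivalently, Q(γ) = Q(√97, √165))

Obviously Q(γ) ⊆ Q(√97, √165), and [Q(√97, √165):Q] = 4 (since 97, 165 are distinct squarefree integers > 1 with 16005 not a perfect square). To show equality we compute the minimal polynomial of γ. From γ = √97 + √165: γ^2 = 97 + 2√(16005) + 165 = 262 + 2√(16005), so γ^2 - 262 = 2√(16005); squaring, (γ^2 - 262)^2 = 4·16005, i.e. γ^4 - 524γ^2 + 68644 - 64020 = 0, i.e. γ^4 - 524γ^2 + 4624 = 0. So γ is a root of x^4 - 524x^2 + 4624. This polynomial is irreducible over Q: it has no rational root (each ±√97 ± √165 is irrational), and any factorization into two quadratics over Q would force √(16005) ∈ Q (pairing opposite roots) or √97, √165 ∈ Q (other pairings), all impossible. Hence [Q(γ):Q] = 4 = [Q(√97, √165):Q], so Q(γ) = Q(√97, √165).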